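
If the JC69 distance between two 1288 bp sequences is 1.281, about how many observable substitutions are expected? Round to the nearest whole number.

Invert JC69: p = (3/4)(1 − e^(−4d/3)) = 0.75 × (1 − e^(-1.708)) = 0.75 × (1 − 0.181228) = 0.614079.
Expected differing sites = pL ≈ 0.614079 × 1288 = 790.933752 ≈ 791.

791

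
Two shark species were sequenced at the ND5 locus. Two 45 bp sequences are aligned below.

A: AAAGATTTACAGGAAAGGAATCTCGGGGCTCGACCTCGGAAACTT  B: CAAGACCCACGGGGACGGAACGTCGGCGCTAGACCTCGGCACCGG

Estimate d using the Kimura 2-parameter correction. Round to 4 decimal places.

0.4420

Of 45 sites, 6 differences are transitions and 9 are transversions, so P = 6/45 ≈ 0.133333 and Q = 9/45 = 0.2.
Under the Kimura two-parameter model, d = −½ ln(1 − 2P − Q) − ¼ ln(1 − 2Q).
1 − 2P − Q = 0.533334, giving −½ ln(0.533334) = 0.314304.
1 − 2Q = 0.6, giving −¼ ln(0.6) = 0.127706.
d = 0.314304 + 0.127706 = 0.442010.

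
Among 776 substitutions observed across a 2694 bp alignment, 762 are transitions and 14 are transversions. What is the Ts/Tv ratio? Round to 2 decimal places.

54.43

R = 762/14 = 54.428571… ≈ 54.43 (to 2 d.p.).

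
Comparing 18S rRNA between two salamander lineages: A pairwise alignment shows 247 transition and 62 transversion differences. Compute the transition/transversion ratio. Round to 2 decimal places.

3.98

R = 247/62 = 3.983870… ≈ 3.98 (to 2 d.p.).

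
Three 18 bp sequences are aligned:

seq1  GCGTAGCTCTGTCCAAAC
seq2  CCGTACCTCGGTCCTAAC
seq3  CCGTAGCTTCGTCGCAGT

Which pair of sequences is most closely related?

seq1 and seq2

seq1–seq2: 4/18 differ, p = 0.222, d = 0.264.
seq1–seq3: 7/18 differ, p = 0.389, d = 0.548.
seq2–seq3: 7/18 differ, p = 0.389, d = 0.548.
The smallest distance is between seq1 and seq2.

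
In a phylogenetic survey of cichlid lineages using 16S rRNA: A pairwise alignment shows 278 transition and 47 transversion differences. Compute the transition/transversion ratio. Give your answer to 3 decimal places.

5.915

R = 278/47 = 5.914893… ≈ 5.915 (to 3 d.p.).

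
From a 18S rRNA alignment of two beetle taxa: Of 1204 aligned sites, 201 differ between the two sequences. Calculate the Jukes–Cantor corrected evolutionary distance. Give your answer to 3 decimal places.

0.189

p = 201/1204 ≈ 0.166944.
d = −(3/4) ln(1 − 4p/3) = −0.75 ln(1 − 0.222592) = −0.75 ln(0.777408)
  = −0.75 × (-0.251790) = 0.188843 substitutions/site.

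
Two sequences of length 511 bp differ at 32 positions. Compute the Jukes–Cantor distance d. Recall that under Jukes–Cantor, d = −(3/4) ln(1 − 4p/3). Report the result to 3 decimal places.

p = 32/511 ≈ 0.062622.
d = −(3/4) ln(1 − 4p/3) = −0.75 ln(1 − 0.083496) = −0.75 ln(0.916504)
  = −0.75 × (-0.087189) = 0.065392 substitutions/site.

0.065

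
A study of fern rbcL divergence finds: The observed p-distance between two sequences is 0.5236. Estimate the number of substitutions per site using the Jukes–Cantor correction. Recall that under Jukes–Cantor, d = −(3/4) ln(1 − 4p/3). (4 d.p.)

d = −(3/4) ln(1 − 4p/3) = −0.75 ln(1 − 0.698133) = −0.75 ln(0.301867)
  = −0.75 × (-1.197769) = 0.898327 substitutions/site.

0.8983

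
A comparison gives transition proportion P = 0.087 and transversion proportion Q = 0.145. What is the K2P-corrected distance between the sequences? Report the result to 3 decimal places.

Under the Kimura two-parameter model, d = −½ ln(1 − 2P − Q) − ¼ ln(1 − 2Q).
1 − 2P − Q = 0.681, giving −½ ln(0.681) = 0.192096.
1 − 2Q = 0.71, giving −¼ ln(0.71) = 0.085623.
d = 0.192096 + 0.085623 = 0.277719.

0.278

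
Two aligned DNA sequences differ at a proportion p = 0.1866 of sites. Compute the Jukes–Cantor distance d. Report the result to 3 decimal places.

0.215

d = −(3/4) ln(1 − 4p/3) = −0.75 ln(1 − 0.2488) = −0.75 ln(0.7512)
  = −0.75 × (-0.286083) = 0.214562 substitutions/site.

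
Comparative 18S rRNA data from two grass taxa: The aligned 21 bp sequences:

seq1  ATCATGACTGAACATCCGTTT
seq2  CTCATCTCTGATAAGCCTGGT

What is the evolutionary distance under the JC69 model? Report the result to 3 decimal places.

The sequences differ at 9 of 21 sites (1, 6, 7, 12, 13, 15, 18, 19, 20), so p = 9/21 ≈ 0.428571.
d = −(3/4) ln(1 − 4p/3) = −0.75 ln(1 − 0.571428) = −0.75 ln(0.428572)
  = −0.75 × (-0.847297) = 0.635473 substitutions/site.

0.635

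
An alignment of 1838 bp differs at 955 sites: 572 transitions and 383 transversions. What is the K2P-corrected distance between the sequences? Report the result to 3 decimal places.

1.023

P = 572/1838 ≈ 0.311208 and Q = 383/1838 ≈ 0.208379.
Under the Kimura two-parameter model, d = −½ ln(1 − 2P − Q) − ¼ ln(1 − 2Q).
1 − 2P − Q = 0.169205, giving −½ ln(0.169205) = 0.888322.
1 − 2Q = 0.583242, giving −¼ ln(0.583242) = 0.134788.
d = 0.888322 + 0.134788 = 1.023110.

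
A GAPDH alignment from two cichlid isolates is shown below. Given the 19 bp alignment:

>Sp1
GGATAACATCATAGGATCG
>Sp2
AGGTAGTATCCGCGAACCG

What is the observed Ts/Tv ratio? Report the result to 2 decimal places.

2.00

Transitions are A↔G and C↔T; transversions are all other mismatches.
Transitions: 6. Transversions: 3.
R = 6/3 = 2.00.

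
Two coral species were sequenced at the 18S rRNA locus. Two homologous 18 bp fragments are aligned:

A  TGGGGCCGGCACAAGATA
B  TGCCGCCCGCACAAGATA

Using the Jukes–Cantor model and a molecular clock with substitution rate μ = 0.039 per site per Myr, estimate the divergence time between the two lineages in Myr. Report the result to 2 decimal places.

2.42

The sequences differ at 3 of 18 sites (3, 4, 8), so p = 3/18 ≈ 0.166667.
d = −(3/4) ln(1 − 4p/3) = −0.75 ln(1 − 0.222223) = −0.75 ln(0.777777)
  = −0.75 × (-0.251315) = 0.188486 substitutions/site.
Under a molecular clock d = 2μt, so t = d/(2μ) = 0.188486 / (2 × 0.039) = 2.42 Myr.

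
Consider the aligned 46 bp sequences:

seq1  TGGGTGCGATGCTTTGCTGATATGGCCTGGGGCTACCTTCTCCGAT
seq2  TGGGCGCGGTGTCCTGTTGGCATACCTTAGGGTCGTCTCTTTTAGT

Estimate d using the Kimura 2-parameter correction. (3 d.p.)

1.376

Of 46 sites, 21 differences are transitions and 1 are transversions, so P = 21/46 ≈ 0.456522 and Q = 1/46 ≈ 0.021739.
Under the Kimura two-parameter model, d = −½ ln(1 − 2P − Q) − ¼ ln(1 − 2Q).
1 − 2P − Q = 0.065217, giving −½ ln(0.065217) = 1.365018.
1 − 2Q = 0.956522, giving −¼ ln(0.956522) = 0.011113.
d = 1.365018 + 0.011113 = 1.376131.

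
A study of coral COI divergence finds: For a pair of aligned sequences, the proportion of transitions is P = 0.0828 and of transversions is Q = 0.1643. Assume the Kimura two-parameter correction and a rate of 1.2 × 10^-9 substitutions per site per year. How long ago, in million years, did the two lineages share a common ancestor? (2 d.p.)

124.90

Under the Kimura two-parameter model, d = −½ ln(1 − 2P − Q) − ¼ ln(1 − 2Q).
1 − 2P − Q = 0.6701, giving −½ ln(0.6701) = 0.200164.
1 − 2Q = 0.6714, giving −¼ ln(0.6714) = 0.099598.
d = 0.200164 + 0.099598 = 0.299762.
Under a molecular clock d = 2μt, so t = d/(2μ) = 0.299762 / (2 × 1.2 × 10^-9) = 124.90 million years.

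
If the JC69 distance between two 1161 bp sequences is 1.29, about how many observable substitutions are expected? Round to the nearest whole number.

715

Invert JC69: p = (3/4)(1 − e^(−4d/3)) = 0.75 × (1 − e^(-1.72)) = 0.75 × (1 − 0.179066) = 0.615701.
Expected differing sites = pL ≈ 0.615701 × 1161 = 714.828861 ≈ 715.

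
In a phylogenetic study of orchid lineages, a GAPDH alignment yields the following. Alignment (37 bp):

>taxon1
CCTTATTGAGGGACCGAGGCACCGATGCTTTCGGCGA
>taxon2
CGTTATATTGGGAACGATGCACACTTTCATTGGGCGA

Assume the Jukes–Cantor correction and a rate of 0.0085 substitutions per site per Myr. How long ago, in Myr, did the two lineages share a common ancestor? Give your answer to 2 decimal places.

The sequences differ at 12 of 37 sites, so p = 12/37 ≈ 0.324324.
d = −(3/4) ln(1 − 4p/3) = −0.75 ln(1 − 0.432432) = −0.75 ln(0.567568)
  = −0.75 × (-0.566395) = 0.424796 substitutions/site.
Under a molecular clock d = 2μt, so t = d/(2μ) = 0.424796 / (2 × 0.0085) = 24.99 Myr.

24.99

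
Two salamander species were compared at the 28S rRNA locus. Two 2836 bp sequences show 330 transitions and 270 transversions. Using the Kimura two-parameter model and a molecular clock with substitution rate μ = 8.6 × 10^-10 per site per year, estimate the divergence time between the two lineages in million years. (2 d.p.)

146.22

P = 330/2836 ≈ 0.116361 and Q = 270/2836 ≈ 0.095205.
Under the Kimura two-parameter model, d = −½ ln(1 − 2P − Q) − ¼ ln(1 − 2Q).
1 − 2P − Q = 0.672073, giving −½ ln(0.672073) = 0.198694.
1 − 2Q = 0.80959, giving −¼ ln(0.80959) = 0.052807.
d = 0.198694 + 0.052807 = 0.251501.
Under a molecular clock d = 2μt, so t = d/(2μ) = 0.251501 / (2 × 8.6 × 10^-10) = 146.22 million years.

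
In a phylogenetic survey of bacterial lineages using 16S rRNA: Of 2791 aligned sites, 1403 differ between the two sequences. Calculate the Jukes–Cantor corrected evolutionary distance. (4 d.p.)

p = 1403/2791 ≈ 0.502687.
d = −(3/4) ln(1 − 4p/3) = −0.75 ln(1 − 0.670249) = −0.75 ln(0.329751)
  = −0.75 × (-1.109417) = 0.832063 substitutions/site.

0.8321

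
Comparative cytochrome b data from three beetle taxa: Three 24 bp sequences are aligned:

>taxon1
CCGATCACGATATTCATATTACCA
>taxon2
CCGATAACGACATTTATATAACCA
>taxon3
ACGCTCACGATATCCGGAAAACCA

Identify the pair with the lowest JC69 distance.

taxon1 and taxon2

taxon1–taxon2: 4/24 differ, p = 0.167, d = 0.188.
taxon1–taxon3: 7/24 differ, p = 0.292, d = 0.369.
taxon2–taxon3: 9/24 differ, p = 0.375, d = 0.520.
The smallest distance is between taxon1 and taxon2.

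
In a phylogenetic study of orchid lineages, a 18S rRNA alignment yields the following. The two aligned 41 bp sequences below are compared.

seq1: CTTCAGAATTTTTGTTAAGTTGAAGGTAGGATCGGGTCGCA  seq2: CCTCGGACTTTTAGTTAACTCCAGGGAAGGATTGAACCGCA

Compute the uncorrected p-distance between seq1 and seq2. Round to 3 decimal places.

0.317

The sequences differ at 13 of 41 positions.
p = 13/41 = 0.317073… ≈ 0.317 (to 3 d.p.).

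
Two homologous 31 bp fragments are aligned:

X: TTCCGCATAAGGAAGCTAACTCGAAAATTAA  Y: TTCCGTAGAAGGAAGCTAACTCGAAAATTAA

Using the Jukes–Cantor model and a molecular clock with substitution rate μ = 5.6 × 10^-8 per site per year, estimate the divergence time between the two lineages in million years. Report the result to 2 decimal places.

0.60

The sequences differ at 2 of 31 sites (6, 8), so p = 2/31 ≈ 0.064516.
d = −(3/4) ln(1 − 4p/3) = −0.75 ln(1 − 0.086021) = −0.75 ln(0.913979)
  = −0.75 × (-0.089948) = 0.067461 substitutions/site.
Under a molecular clock d = 2μt, so t = d/(2μ) = 0.067461 / (2 × 5.6 × 10^-8) = 0.60 million years.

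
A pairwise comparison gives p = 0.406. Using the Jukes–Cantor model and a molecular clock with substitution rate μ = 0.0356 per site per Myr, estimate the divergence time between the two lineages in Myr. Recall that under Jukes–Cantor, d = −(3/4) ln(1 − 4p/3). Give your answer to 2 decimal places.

d = −(3/4) ln(1 − 4p/3) = −0.75 ln(1 − 0.541333) = −0.75 ln(0.458667)
  = −0.75 × (-0.779431) = 0.584573 substitutions/site.
Under a molecular clock d = 2μt, so t = d/(2μ) = 0.584573 / (2 × 0.0356) = 8.21 Myr.

8.21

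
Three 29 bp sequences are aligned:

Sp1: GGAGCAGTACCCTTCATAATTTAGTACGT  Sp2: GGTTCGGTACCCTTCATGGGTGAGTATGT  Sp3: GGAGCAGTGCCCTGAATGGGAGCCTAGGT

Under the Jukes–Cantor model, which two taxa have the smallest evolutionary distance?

Sp1–Sp2: 8/29 differ, p = 0.276, d = 0.344.
Sp1–Sp3: 11/29 differ, p = 0.379, d = 0.529.
Sp2–Sp3: 10/29 differ, p = 0.345, d = 0.462.
The smallest distance is between Sp1 and Sp2.

Sp1 and Sp2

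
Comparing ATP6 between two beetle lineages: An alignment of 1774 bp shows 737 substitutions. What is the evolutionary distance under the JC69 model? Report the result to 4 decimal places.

0.6055

p = 737/1774 ≈ 0.415445.
d = −(3/4) ln(1 − 4p/3) = −0.75 ln(1 − 0.553927) = −0.75 ln(0.446073)
  = −0.75 × (-0.807273) = 0.605455 substitutions/site.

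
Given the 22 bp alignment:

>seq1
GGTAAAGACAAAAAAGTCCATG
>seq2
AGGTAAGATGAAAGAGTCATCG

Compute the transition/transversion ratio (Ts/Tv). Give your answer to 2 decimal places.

1.25

Transitions are A↔G and C↔T; transversions are all other mismatches.
Transitions: 5. Transversions: 4.
R = 5/4 = 1.25.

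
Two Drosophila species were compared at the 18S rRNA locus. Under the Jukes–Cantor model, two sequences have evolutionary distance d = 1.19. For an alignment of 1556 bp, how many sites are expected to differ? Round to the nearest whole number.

Invert JC69: p = (3/4)(1 − e^(−4d/3)) = 0.75 × (1 − e^(-1.586667)) = 0.75 × (1 − 0.204606) = 0.596546.
Expected differing sites = pL ≈ 0.596546 × 1556 = 928.225576 ≈ 928.

928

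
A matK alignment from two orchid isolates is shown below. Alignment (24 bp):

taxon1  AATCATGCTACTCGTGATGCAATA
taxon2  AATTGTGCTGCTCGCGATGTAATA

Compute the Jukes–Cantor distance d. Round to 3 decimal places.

0.244

The sequences differ at 5 of 24 sites (4, 5, 10, 15, 20), so p = 5/24 ≈ 0.208333.
d = −(3/4) ln(1 − 4p/3) = −0.75 ln(1 − 0.277777) = −0.75 ln(0.722223)
  = −0.75 × (-0.325421) = 0.244066 substitutions/site.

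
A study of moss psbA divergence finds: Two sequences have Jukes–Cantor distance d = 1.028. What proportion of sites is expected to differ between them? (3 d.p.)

p = (3/4)(1 − e^(−4d/3)) = 0.75 × (1 − e^(-1.370667)) = 0.75 × (1 − 0.253938) = 0.559547.

0.560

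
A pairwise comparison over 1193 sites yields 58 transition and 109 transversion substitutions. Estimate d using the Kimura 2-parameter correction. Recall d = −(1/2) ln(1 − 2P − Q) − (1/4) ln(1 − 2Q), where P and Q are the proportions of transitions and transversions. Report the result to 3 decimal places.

P = 58/1193 ≈ 0.048617 and Q = 109/1193 ≈ 0.091366.
Under the Kimura two-parameter model, d = −½ ln(1 − 2P − Q) − ¼ ln(1 − 2Q).
1 − 2P − Q = 0.8114, giving −½ ln(0.8114) = 0.104497.
1 − 2Q = 0.817268, giving −¼ ln(0.817268) = 0.050447.
d = 0.104497 + 0.050447 = 0.154944.

0.155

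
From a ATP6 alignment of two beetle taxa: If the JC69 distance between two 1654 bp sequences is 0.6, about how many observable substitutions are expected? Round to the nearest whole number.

683

Invert JC69: p = (3/4)(1 − e^(−4d/3)) = 0.75 × (1 − e^(-0.8)) = 0.75 × (1 − 0.449329) = 0.413003.
Expected differing sites = pL ≈ 0.413003 × 1654 = 683.106962 ≈ 683.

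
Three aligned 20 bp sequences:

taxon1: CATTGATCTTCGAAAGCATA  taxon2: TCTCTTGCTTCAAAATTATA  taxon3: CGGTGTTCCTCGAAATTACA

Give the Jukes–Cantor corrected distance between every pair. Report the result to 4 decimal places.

taxon1–taxon2: 9/20 sites differ → p = 0.45, d = −0.75 ln(1 − 0.6) = 0.687218 ≈ 0.6872.
taxon1–taxon3: 7/20 sites differ → p = 0.35, d = −0.75 ln(1 − 0.466667) = 0.471457 ≈ 0.4715.
taxon2–taxon3: 9/20 sites differ → p = 0.45, d = −0.75 ln(1 − 0.6) = 0.687218 ≈ 0.6872.

d(taxon1,taxon2) = 0.6872, d(taxon1,taxon3) = 0.4715, d(taxon2,taxon3) = 0.6872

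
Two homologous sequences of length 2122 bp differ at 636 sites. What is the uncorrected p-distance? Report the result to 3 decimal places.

0.300

p = 636/2122 = 0.299717… ≈ 0.300 (to 3 d.p.).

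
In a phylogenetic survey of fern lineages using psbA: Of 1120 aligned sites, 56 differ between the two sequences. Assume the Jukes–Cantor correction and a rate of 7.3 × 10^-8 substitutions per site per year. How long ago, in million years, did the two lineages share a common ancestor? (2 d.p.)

0.35

p = 56/1120 = 0.05.
d = −(3/4) ln(1 − 4p/3) = −0.75 ln(1 − 0.066667) = −0.75 ln(0.933333)
  = −0.75 × (-0.068993) = 0.051745 substitutions/site.
Under a molecular clock d = 2μt, so t = d/(2μ) = 0.051745 / (2 × 7.3 × 10^-8) = 0.35 million years.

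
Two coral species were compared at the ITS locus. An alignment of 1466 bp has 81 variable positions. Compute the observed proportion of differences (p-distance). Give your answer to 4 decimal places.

0.0553

p = 81/1466 = 0.055252… ≈ 0.0553 (to 4 d.p.).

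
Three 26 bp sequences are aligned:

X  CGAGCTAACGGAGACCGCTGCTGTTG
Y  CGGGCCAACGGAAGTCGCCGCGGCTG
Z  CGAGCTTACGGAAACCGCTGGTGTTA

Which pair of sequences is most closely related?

X–Y: 8/26 differ, p = 0.308, d = 0.396.
X–Z: 4/26 differ, p = 0.154, d = 0.172.
Y–Z: 10/26 differ, p = 0.385, d = 0.539.
The smallest distance is between X and Z.

X and Z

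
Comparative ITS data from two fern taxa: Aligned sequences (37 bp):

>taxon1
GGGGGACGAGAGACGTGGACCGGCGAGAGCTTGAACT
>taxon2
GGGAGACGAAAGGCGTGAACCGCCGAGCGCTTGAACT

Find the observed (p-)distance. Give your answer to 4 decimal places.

0.1622

The sequences differ at 6 of 37 positions (sites 4, 10, 13, 18, 23, 28).
p = 6/37 = 0.162162… ≈ 0.1622 (to 4 d.p.).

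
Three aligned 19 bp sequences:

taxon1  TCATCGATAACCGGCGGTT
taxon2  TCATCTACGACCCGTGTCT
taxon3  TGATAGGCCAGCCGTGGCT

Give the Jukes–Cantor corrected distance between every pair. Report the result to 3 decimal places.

taxon1–taxon2: 7/19 sites differ → p ≈ 0.368421, d = −0.75 ln(1 − 0.491228) = 0.506816 ≈ 0.507.
taxon1–taxon3: 9/19 sites differ → p ≈ 0.473684, d = −0.75 ln(1 − 0.631579) = 0.748897 ≈ 0.749.
taxon2–taxon3: 7/19 sites differ → p ≈ 0.368421, d = −0.75 ln(1 − 0.491228) = 0.506816 ≈ 0.507.

d(taxon1,taxon2) = 0.507, d(taxon1,taxon3) = 0.749, d(taxon2,taxon3) = 0.507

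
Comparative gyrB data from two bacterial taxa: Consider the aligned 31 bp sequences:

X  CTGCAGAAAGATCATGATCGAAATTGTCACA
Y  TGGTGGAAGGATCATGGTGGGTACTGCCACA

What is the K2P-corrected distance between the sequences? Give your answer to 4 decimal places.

0.5283

Of 31 sites, 8 differences are transitions and 3 are transversions, so P = 8/31 ≈ 0.258065 and Q = 3/31 ≈ 0.096774.
Under the Kimura two-parameter model, d = −½ ln(1 − 2P − Q) − ¼ ln(1 − 2Q).
1 − 2P − Q = 0.387096, giving −½ ln(0.387096) = 0.474541.
1 − 2Q = 0.806452, giving −¼ ln(0.806452) = 0.053778.
d = 0.474541 + 0.053778 = 0.528319.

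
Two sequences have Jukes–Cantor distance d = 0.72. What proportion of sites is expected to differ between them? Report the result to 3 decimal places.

p = (3/4)(1 − e^(−4d/3)) = 0.75 × (1 − e^(-0.96)) = 0.75 × (1 − 0.382893) = 0.462830.

0.463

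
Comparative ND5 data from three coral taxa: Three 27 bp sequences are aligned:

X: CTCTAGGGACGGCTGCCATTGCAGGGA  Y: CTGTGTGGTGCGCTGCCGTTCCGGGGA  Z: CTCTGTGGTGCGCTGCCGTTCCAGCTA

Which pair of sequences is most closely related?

Y and Z

X–Y: 9/27 differ, p = 0.333, d = 0.441.
X–Z: 9/27 differ, p = 0.333, d = 0.441.
Y–Z: 4/27 differ, p = 0.148, d = 0.165.
The smallest distance is between Y and Z.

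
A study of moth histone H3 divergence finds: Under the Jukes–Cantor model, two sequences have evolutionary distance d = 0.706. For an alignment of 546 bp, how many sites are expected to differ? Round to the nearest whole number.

250

Invert JC69: p = (3/4)(1 − e^(−4d/3)) = 0.75 × (1 − e^(-0.941333)) = 0.75 × (1 − 0.390107) = 0.457420.
Expected differing sites = pL ≈ 0.457420 × 546 = 249.75132 ≈ 250.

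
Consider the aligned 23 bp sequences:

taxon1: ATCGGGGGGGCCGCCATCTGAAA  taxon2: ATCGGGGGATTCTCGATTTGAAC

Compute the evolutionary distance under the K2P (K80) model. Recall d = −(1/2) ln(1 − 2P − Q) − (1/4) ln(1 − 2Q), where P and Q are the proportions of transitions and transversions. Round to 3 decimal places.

0.392

Of 23 sites, 3 differences are transitions and 4 are transversions, so P = 3/23 ≈ 0.130435 and Q = 4/23 ≈ 0.173913.
Under the Kimura two-parameter model, d = −½ ln(1 − 2P − Q) − ¼ ln(1 − 2Q).
1 − 2P − Q = 0.565217, giving −½ ln(0.565217) = 0.285273.
1 − 2Q = 0.652174, giving −¼ ln(0.652174) = 0.106861.
d = 0.285273 + 0.106861 = 0.392134.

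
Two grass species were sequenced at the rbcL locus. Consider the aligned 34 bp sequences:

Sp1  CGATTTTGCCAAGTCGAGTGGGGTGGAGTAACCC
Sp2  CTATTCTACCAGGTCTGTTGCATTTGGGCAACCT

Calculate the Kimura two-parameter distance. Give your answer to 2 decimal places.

Of 34 sites, 8 differences are transitions and 6 are transversions, so P = 8/34 ≈ 0.235294 and Q = 6/34 ≈ 0.176471.
Under the Kimura two-parameter model, d = −½ ln(1 − 2P − Q) − ¼ ln(1 − 2Q).
1 − 2P − Q = 0.352941, giving −½ ln(0.352941) = 0.520727.
1 − 2Q = 0.647058, giving −¼ ln(0.647058) = 0.108830.
d = 0.520727 + 0.108830 = 0.629557.

0.63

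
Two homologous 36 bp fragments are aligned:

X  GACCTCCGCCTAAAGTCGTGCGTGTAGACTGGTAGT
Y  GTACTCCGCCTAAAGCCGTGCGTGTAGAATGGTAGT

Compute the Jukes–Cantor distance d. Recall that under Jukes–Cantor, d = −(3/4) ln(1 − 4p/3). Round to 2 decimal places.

0.12

The sequences differ at 4 of 36 sites (2, 3, 16, 29), so p = 4/36 ≈ 0.111111.
d = −(3/4) ln(1 − 4p/3) = −0.75 ln(1 − 0.148148) = −0.75 ln(0.851852)
  = −0.75 × (-0.160342) = 0.120257 substitutions/site.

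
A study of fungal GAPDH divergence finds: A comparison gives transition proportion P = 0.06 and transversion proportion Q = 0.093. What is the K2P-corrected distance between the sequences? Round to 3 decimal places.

0.171

Under the Kimura two-parameter model, d = −½ ln(1 − 2P − Q) − ¼ ln(1 − 2Q).
1 − 2P − Q = 0.787, giving −½ ln(0.787) = 0.119764.
1 − 2Q = 0.814, giving −¼ ln(0.814) = 0.051449.
d = 0.119764 + 0.051449 = 0.171213.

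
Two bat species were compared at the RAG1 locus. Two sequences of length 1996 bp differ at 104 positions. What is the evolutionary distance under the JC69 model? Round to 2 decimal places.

p = 104/1996 ≈ 0.052104.
d = −(3/4) ln(1 − 4p/3) = −0.75 ln(1 − 0.069472) = −0.75 ln(0.930528)
  = −0.75 × (-0.072003) = 0.054002 substitutions/site.

0.05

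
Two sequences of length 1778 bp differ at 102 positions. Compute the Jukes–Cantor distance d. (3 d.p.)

p = 102/1778 ≈ 0.057368.
d = −(3/4) ln(1 − 4p/3) = −0.75 ln(1 − 0.076491) = −0.75 ln(0.923509)
  = −0.75 × (-0.079575) = 0.059681 substitutions/site.

0.060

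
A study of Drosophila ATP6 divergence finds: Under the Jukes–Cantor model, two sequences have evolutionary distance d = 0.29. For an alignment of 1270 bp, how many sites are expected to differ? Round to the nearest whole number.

Invert JC69: p = (3/4)(1 − e^(−4d/3)) = 0.75 × (1 − e^(-0.386667)) = 0.75 × (1 − 0.679317) = 0.240512.
Expected differing sites = pL ≈ 0.240512 × 1270 = 305.45024 ≈ 305.

305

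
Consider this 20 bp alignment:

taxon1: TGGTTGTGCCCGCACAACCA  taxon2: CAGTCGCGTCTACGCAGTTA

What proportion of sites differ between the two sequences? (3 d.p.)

0.550

The sequences differ at 11 of 20 positions.
p = 11/20 = 0.550.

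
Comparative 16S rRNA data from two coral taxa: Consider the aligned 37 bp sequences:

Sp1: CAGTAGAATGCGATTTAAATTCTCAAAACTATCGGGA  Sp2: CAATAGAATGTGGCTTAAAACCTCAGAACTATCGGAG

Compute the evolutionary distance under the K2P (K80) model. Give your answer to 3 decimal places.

Of 37 sites, 8 differences are transitions and 1 are transversions, so P = 8/37 ≈ 0.216216 and Q = 1/37 ≈ 0.027027.
Under the Kimura two-parameter model, d = −½ ln(1 − 2P − Q) − ¼ ln(1 − 2Q).
1 − 2P − Q = 0.540541, giving −½ ln(0.540541) = 0.307592.
1 − 2Q = 0.945946, giving −¼ ln(0.945946) = 0.013892.
d = 0.307592 + 0.013892 = 0.321484.

0.321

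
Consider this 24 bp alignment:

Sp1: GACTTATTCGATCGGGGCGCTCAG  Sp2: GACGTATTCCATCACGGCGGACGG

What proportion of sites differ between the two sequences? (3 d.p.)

0.292

The sequences differ at 7 of 24 positions (sites 4, 10, 14, 15, 20, 21, 23).
p = 7/24 = 0.291666… ≈ 0.292 (to 3 d.p.).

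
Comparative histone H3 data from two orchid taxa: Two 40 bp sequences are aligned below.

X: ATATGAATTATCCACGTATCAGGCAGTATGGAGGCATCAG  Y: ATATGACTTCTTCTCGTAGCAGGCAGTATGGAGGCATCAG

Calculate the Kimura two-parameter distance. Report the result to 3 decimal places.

0.137

Of 40 sites, 1 differences are transitions and 4 are transversions, so P = 1/40 = 0.025 and Q = 4/40 = 0.1.
Under the Kimura two-parameter model, d = −½ ln(1 − 2P − Q) − ¼ ln(1 − 2Q).
1 − 2P − Q = 0.85, giving −½ ln(0.85) = 0.081259.
1 − 2Q = 0.8, giving −¼ ln(0.8) = 0.055786.
d = 0.081259 + 0.055786 = 0.137045.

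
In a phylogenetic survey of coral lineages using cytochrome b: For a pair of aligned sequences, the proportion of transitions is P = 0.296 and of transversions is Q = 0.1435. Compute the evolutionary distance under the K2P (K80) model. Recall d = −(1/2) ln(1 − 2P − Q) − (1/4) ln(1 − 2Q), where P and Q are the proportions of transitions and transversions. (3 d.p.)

Under the Kimura two-parameter model, d = −½ ln(1 − 2P − Q) − ¼ ln(1 − 2Q).
1 − 2P − Q = 0.2645, giving −½ ln(0.2645) = 0.664957.
1 − 2Q = 0.713, giving −¼ ln(0.713) = 0.084568.
d = 0.664957 + 0.084568 = 0.749525.

0.750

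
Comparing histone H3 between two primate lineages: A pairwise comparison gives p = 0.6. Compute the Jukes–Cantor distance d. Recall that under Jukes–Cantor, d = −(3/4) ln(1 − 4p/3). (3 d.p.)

1.207

d = −(3/4) ln(1 − 4p/3) = −0.75 ln(1 − 0.8) = −0.75 ln(0.2)
  = −0.75 × (-1.609438) = 1.207079 substitutions/site.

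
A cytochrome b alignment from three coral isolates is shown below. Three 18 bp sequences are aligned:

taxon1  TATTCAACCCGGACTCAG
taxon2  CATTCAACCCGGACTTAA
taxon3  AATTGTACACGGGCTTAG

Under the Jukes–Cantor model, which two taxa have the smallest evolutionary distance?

taxon1 and taxon2

taxon1–taxon2: 3/18 differ, p = 0.167, d = 0.188.
taxon1–taxon3: 6/18 differ, p = 0.333, d = 0.441.
taxon2–taxon3: 6/18 differ, p = 0.333, d = 0.441.
The smallest distance is between taxon1 and taxon2.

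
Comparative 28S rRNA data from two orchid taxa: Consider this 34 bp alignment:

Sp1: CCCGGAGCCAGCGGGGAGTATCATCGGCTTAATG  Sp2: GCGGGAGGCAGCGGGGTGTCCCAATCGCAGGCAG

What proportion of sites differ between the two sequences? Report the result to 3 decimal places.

The sequences differ at 14 of 34 positions.
p = 14/34 = 0.411764… ≈ 0.412 (to 3 d.p.).

0.412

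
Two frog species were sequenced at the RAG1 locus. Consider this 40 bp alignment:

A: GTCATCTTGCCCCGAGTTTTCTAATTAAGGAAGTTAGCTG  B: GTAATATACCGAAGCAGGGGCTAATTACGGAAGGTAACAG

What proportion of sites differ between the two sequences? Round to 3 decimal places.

0.425

The sequences differ at 17 of 40 positions.
p = 17/40 = 0.425.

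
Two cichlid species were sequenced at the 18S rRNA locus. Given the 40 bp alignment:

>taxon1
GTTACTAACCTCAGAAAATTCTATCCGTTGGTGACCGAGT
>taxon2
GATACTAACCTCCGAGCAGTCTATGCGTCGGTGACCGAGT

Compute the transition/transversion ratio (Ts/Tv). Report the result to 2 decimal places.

0.40

Transitions are A↔G and C↔T; transversions are all other mismatches.
Transitions: 2. Transversions: 5.
R = 2/5 = 0.40.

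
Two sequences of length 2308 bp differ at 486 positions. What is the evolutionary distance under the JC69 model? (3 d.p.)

0.247

p = 486/2308 ≈ 0.210572.
d = −(3/4) ln(1 − 4p/3) = −0.75 ln(1 − 0.280763) = −0.75 ln(0.719237)
  = −0.75 × (-0.329564) = 0.247173 substitutions/site.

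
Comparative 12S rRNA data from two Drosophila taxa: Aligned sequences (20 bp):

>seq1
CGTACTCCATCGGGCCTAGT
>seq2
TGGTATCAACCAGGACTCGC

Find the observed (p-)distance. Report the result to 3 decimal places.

0.500

The sequences differ at 10 of 20 positions (sites 1, 3, 4, 5, 8, 10, 12, 15, 18, 20).
p = 10/20 = 0.500.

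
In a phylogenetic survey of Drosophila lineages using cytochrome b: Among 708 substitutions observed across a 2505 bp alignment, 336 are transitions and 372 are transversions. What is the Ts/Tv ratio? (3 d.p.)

R = 336/372 = 0.903225… ≈ 0.903 (to 3 d.p.).

0.903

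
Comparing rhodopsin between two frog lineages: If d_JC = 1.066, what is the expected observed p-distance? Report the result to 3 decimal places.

p = (3/4)(1 − e^(−4d/3)) = 0.75 × (1 − e^(-1.421333)) = 0.75 × (1 − 0.241392) = 0.568956.

0.569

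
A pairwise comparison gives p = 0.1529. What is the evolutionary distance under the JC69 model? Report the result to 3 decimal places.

0.171

d = −(3/4) ln(1 − 4p/3) = −0.75 ln(1 − 0.203867) = −0.75 ln(0.796133)
  = −0.75 × (-0.227989) = 0.170992 substitutions/site.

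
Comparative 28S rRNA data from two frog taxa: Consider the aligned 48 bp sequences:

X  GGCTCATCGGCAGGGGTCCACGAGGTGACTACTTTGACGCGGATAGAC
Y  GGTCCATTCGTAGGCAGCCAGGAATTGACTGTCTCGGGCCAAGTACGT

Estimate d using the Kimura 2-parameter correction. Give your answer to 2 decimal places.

1.00

Of 48 sites, 16 differences are transitions and 8 are transversions, so P = 16/48 ≈ 0.333333 and Q = 8/48 ≈ 0.166667.
Under the Kimura two-parameter model, d = −½ ln(1 − 2P − Q) − ¼ ln(1 − 2Q).
1 − 2P − Q = 0.166667, giving −½ ln(0.166667) = 0.895879.
1 − 2Q = 0.666666, giving −¼ ln(0.666666) = 0.101367.
d = 0.895879 + 0.101367 = 0.997246.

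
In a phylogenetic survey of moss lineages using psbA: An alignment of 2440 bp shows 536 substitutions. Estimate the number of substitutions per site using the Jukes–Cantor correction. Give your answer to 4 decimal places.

p = 536/2440 ≈ 0.219672.
d = −(3/4) ln(1 − 4p/3) = −0.75 ln(1 − 0.292896) = −0.75 ln(0.707104)
  = −0.75 × (-0.346578) = 0.259934 substitutions/site.

0.2599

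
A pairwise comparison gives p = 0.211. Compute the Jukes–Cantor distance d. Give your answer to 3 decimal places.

d = −(3/4) ln(1 − 4p/3) = −0.75 ln(1 − 0.281333) = −0.75 ln(0.718667)
  = −0.75 × (-0.330357) = 0.247768 substitutions/site.

0.248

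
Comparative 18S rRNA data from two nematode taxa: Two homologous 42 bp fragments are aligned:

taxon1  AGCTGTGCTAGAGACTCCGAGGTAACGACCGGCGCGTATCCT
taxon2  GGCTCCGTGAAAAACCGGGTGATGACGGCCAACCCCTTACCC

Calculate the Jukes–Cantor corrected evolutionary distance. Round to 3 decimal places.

The sequences differ at 21 of 42 sites, so p = 21/42 = 0.5.
d = −(3/4) ln(1 − 4p/3) = −0.75 ln(1 − 0.666667) = −0.75 ln(0.333333)
  = −0.75 × (-1.098613) = 0.823960 substitutions/site.

0.824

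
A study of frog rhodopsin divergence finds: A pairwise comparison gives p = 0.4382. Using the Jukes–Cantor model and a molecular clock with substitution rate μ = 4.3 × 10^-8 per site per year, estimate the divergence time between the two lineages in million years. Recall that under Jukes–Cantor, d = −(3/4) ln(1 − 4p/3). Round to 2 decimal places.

d = −(3/4) ln(1 − 4p/3) = −0.75 ln(1 − 0.584267) = −0.75 ln(0.415733)
  = −0.75 × (-0.877712) = 0.658284 substitutions/site.
Under a molecular clock d = 2μt, so t = d/(2μ) = 0.658284 / (2 × 4.3 × 10^-8) = 7.65 million years.

7.65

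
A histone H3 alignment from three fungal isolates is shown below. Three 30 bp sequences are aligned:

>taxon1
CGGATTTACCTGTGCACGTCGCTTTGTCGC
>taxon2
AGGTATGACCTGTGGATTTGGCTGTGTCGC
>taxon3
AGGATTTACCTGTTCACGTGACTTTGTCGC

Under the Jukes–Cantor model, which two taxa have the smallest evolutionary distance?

taxon1–taxon2: 9/30 differ, p = 0.300, d = 0.383.
taxon1–taxon3: 4/30 differ, p = 0.133, d = 0.147.
taxon2–taxon3: 9/30 differ, p = 0.300, d = 0.383.
The smallest distance is between taxon1 and taxon3.

taxon1 and taxon3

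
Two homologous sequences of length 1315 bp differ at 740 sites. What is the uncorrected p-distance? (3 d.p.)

p = 740/1315 = 0.562737… ≈ 0.563 (to 3 d.p.).

0.563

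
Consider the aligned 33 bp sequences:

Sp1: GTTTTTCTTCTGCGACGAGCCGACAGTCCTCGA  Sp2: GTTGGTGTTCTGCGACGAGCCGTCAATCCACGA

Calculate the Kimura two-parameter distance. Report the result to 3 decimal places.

0.209

Of 33 sites, 1 differences are transitions and 5 are transversions, so P = 1/33 ≈ 0.030303 and Q = 5/33 ≈ 0.151515.
Under the Kimura two-parameter model, d = −½ ln(1 − 2P − Q) − ¼ ln(1 − 2Q).
1 − 2P − Q = 0.787879, giving −½ ln(0.787879) = 0.119205.
1 − 2Q = 0.69697, giving −¼ ln(0.69697) = 0.090253.
d = 0.119205 + 0.090253 = 0.209458.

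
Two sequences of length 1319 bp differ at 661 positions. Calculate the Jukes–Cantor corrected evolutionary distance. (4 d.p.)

0.8274

p = 661/1319 ≈ 0.501137.
d = −(3/4) ln(1 − 4p/3) = −0.75 ln(1 − 0.668183) = −0.75 ln(0.331817)
  = −0.75 × (-1.103172) = 0.827379 substitutions/site.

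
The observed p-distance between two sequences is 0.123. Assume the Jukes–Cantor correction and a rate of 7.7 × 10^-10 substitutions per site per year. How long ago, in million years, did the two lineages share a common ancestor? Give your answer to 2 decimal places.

d = −(3/4) ln(1 − 4p/3) = −0.75 ln(1 − 0.164) = −0.75 ln(0.836)
  = −0.75 × (-0.179127) = 0.134345 substitutions/site.
Under a molecular clock d = 2μt, so t = d/(2μ) = 0.134345 / (2 × 7.7 × 10^-10) = 87.24 million years.

87.24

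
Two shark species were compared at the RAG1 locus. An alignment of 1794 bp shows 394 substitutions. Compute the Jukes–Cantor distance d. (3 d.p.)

p = 394/1794 ≈ 0.219621.
d = −(3/4) ln(1 − 4p/3) = −0.75 ln(1 − 0.292828) = −0.75 ln(0.707172)
  = −0.75 × (-0.346481) = 0.259861 substitutions/site.

0.260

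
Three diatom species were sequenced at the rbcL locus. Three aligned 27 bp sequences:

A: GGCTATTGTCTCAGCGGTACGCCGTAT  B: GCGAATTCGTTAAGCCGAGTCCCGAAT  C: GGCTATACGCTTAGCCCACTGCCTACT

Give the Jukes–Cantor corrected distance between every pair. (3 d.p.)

A–B: 13/27 sites differ → p ≈ 0.481481, d = −0.75 ln(1 − 0.641975) = 0.770364 ≈ 0.770.
A–C: 12/27 sites differ → p ≈ 0.444444, d = −0.75 ln(1 − 0.592592) = 0.673455 ≈ 0.673.
B–C: 11/27 sites differ → p ≈ 0.407407, d = −0.75 ln(1 − 0.543209) = 0.587647 ≈ 0.588.

d(A,B) = 0.770, d(A,C) = 0.673, d(B,C) = 0.588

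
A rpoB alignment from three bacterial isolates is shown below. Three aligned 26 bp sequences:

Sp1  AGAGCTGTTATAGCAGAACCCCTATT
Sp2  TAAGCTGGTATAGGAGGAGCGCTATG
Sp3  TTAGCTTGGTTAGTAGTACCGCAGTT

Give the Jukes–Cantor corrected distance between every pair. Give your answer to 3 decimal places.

Sp1–Sp2: 8/26 sites differ → p ≈ 0.307692, d = −0.75 ln(1 − 0.410256) = 0.396050 ≈ 0.396.
Sp1–Sp3: 11/26 sites differ → p ≈ 0.423077, d = −0.75 ln(1 − 0.564103) = 0.622762 ≈ 0.623.
Sp2–Sp3: 10/26 sites differ → p ≈ 0.384615, d = −0.75 ln(1 − 0.51282) = 0.539341 ≈ 0.539.

d(Sp1,Sp2) = 0.396, d(Sp1,Sp3) = 0.623, d(Sp2,Sp3) = 0.539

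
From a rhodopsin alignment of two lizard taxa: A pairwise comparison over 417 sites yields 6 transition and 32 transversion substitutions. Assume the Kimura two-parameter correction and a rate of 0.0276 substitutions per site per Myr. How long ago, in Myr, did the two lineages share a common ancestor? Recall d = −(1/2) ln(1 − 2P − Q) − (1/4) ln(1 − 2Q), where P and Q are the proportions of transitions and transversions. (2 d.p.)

P = 6/417 ≈ 0.014388 and Q = 32/417 ≈ 0.076739.
Under the Kimura two-parameter model, d = −½ ln(1 − 2P − Q) − ¼ ln(1 − 2Q).
1 − 2P − Q = 0.894485, giving −½ ln(0.894485) = 0.055754.
1 − 2Q = 0.846522, giving −¼ ln(0.846522) = 0.041655.
d = 0.055754 + 0.041655 = 0.097409.
Under a molecular clock d = 2μt, so t = d/(2μ) = 0.097409 / (2 × 0.0276) = 1.76 Myr.

1.76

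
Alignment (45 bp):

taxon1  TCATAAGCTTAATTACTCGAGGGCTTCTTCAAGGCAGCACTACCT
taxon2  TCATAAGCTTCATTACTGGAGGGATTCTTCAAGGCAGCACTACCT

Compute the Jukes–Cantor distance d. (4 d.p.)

0.0698

The sequences differ at 3 of 45 sites (11, 18, 24), so p = 3/45 ≈ 0.066667.
d = −(3/4) ln(1 − 4p/3) = −0.75 ln(1 − 0.088889) = −0.75 ln(0.911111)
  = −0.75 × (-0.093091) = 0.069818 substitutions/site.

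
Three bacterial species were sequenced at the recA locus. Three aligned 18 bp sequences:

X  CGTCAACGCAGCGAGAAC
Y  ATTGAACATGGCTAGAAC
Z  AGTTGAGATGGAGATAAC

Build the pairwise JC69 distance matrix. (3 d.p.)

d(X,Y) = 0.548, d(X,Z) = 0.824, d(Y,Z) = 0.548

X–Y: 7/18 sites differ → p ≈ 0.388889, d = −0.75 ln(1 − 0.518519) = 0.548166 ≈ 0.548.
X–Z: 9/18 sites differ → p = 0.5, d = −0.75 ln(1 − 0.666667) = 0.823960 ≈ 0.824.
Y–Z: 7/18 sites differ → p ≈ 0.388889, d = −0.75 ln(1 − 0.518519) = 0.548166 ≈ 0.548.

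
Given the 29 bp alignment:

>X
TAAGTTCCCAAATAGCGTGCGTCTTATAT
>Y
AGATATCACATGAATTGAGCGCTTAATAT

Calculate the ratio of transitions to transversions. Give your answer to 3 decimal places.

Transitions are A↔G and C↔T; transversions are all other mismatches.
Transitions: 5. Transversions: 9.
R = 5/9 = 0.555555… ≈ 0.556 (to 3 d.p.).

0.556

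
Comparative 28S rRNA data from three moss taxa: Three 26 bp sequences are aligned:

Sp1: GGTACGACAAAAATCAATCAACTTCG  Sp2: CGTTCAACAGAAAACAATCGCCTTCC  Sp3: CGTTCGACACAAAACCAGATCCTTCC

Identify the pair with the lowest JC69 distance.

Sp2 and Sp3

Sp1–Sp2: 8/26 differ, p = 0.308, d = 0.396.
Sp1–Sp3: 10/26 differ, p = 0.385, d = 0.539.
Sp2–Sp3: 6/26 differ, p = 0.231, d = 0.276.
The smallest distance is between Sp2 and Sp3.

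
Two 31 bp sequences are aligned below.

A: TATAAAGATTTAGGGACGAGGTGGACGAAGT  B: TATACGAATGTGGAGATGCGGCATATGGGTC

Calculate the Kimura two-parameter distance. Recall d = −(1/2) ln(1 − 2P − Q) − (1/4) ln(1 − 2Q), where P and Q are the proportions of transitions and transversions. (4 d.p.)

Of 31 sites, 11 differences are transitions and 5 are transversions, so P = 11/31 ≈ 0.354839 and Q = 5/31 ≈ 0.16129.
Under the Kimura two-parameter model, d = −½ ln(1 − 2P − Q) − ¼ ln(1 − 2Q).
1 − 2P − Q = 0.129032, giving −½ ln(0.129032) = 1.023847.
1 − 2Q = 0.67742, giving −¼ ln(0.67742) = 0.097366.
d = 1.023847 + 0.097366 = 1.121213.

1.1212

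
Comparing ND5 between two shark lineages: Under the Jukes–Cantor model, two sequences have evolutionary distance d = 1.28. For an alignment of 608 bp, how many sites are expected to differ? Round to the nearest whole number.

373

Invert JC69: p = (3/4)(1 − e^(−4d/3)) = 0.75 × (1 − e^(-1.706667)) = 0.75 × (1 − 0.181470) = 0.613898.
Expected differing sites = pL ≈ 0.613898 × 608 = 373.249984 ≈ 373.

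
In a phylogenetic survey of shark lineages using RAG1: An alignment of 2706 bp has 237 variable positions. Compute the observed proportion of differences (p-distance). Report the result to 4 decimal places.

p = 237/2706 = 0.087583… ≈ 0.0876 (to 4 d.p.).

0.0876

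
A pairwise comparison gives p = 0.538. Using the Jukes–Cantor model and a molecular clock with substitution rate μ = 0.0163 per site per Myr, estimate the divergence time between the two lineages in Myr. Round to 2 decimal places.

d = −(3/4) ln(1 − 4p/3) = −0.75 ln(1 − 0.717333) = −0.75 ln(0.282667)
  = −0.75 × (-1.263486) = 0.947615 substitutions/site.
Under a molecular clock d = 2μt, so t = d/(2μ) = 0.947615 / (2 × 0.0163) = 29.07 Myr.

29.07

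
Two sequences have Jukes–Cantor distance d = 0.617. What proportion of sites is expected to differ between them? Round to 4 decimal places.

0.4206

p = (3/4)(1 − e^(−4d/3)) = 0.75 × (1 − e^(-0.822667)) = 0.75 × (1 − 0.439259) = 0.420556.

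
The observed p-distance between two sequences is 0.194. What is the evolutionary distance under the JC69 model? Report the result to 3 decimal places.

d = −(3/4) ln(1 − 4p/3) = −0.75 ln(1 − 0.258667) = −0.75 ln(0.741333)
  = −0.75 × (-0.299305) = 0.224479 substitutions/site.

0.224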